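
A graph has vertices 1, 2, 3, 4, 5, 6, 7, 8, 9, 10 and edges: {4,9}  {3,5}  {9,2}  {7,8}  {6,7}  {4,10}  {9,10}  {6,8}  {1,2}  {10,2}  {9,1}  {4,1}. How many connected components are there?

Starting from 3 we can reach 3, 5. That is one component of size 2.
Starting from 6 we can reach 6, 7, 8. That is one component of size 3.
Starting from 1 we can reach 1, 2, 4, 9, 10. That is one component of size 5.
Total: 3 components.

3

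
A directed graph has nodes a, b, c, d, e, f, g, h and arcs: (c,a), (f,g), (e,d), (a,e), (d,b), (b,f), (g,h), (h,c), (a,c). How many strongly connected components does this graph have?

{a, b, c, d, e, f, g, h} are all mutually reachable — one SCC of size 8.
That gives 1 strongly connected component.

1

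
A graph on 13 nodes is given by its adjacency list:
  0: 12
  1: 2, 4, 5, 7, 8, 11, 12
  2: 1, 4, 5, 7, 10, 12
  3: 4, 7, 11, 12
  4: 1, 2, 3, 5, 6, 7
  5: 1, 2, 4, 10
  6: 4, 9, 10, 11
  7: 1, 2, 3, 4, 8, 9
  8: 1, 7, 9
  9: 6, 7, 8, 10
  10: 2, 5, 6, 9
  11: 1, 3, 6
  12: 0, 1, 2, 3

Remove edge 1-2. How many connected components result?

1

1 and 2 are still connected via 1-7-2, so the component count stays at 1.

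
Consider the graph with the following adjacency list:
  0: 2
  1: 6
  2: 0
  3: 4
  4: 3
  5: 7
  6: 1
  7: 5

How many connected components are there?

4

Starting from 5 we can reach 5, 7. That is one component of size 2.
Starting from 3 we can reach 3, 4. That is one component of size 2.
Starting from 1 we can reach 1, 6. That is one component of size 2.
Starting from 0 we can reach 0, 2. That is one component of size 2.
Total: 4 components.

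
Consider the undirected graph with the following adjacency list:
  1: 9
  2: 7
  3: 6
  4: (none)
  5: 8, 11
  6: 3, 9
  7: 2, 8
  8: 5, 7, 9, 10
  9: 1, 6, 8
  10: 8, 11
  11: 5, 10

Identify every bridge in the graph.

The edges on the cycle 8-10-11-5-8 are not bridges since each lies on that cycle.
But removing 9-6 disconnects 9 from 6; removing 7-2 disconnects 7 from 2; removing 8-9 disconnects 8 from 9; removing 6-3 disconnects 6 from 3 — these are bridges.
In total 6 edges are bridges.

1-9, 2-7, 3-6, 6-9, 7-8, 8-9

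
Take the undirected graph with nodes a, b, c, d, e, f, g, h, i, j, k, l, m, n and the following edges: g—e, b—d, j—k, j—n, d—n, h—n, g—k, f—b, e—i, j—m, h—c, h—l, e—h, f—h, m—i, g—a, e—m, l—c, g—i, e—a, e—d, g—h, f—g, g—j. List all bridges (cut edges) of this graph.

none

The edges on the cycle g-e-m-i-g are not bridges since each lies on that cycle.
Every edge lies on some cycle, so there are no bridges.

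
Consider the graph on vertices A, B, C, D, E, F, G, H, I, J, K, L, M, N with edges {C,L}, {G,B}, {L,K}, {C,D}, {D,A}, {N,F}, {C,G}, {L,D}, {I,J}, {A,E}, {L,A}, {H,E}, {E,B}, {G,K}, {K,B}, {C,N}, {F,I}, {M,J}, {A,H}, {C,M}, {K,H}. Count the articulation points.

1

Removing C increases the component count from 1 to 2, so C is a cut vertex.
By contrast removing J leaves 1 component; it is not a cut vertex. No other vertex is a cut vertex either.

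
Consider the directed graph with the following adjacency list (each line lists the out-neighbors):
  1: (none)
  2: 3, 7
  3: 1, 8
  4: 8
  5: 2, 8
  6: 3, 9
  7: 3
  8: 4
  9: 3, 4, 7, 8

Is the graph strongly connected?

No

There is no directed path from 4 to 6, so the graph is not strongly connected.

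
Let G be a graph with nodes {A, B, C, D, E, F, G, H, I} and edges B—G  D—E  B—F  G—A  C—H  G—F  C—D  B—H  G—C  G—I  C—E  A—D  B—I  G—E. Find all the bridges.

none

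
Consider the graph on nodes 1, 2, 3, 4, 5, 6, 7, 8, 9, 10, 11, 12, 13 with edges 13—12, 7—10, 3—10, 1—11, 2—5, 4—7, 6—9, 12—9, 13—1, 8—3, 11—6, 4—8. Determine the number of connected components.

Starting from 2 we can reach 2, 5. That is one component of size 2.
Starting from 3 we can reach 3, 4, 7, 8, 10. That is one component of size 5.
Starting from 1 we can reach 1, 6, 9, 11, 12, 13. That is one component of size 6.
Total: 3 components.

3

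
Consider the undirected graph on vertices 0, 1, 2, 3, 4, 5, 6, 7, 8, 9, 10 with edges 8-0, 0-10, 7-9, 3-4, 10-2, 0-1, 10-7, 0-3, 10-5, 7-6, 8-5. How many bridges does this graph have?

7

The edges on the cycle 8-0-10-5-8 are not bridges since each lies on that cycle.
But removing 4-3 disconnects 4 from 3; removing 0-3 disconnects 0 from 3; removing 10-7 disconnects 10 from 7; removing 0-1 disconnects 0 from 1 — these are bridges.
In total 7 edges are bridges.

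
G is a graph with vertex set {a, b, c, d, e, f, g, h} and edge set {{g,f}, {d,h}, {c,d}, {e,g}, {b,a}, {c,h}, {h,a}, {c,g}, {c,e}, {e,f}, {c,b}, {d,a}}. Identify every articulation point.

c

Removing c increases the component count from 1 to 2, so c is a cut vertex.
By contrast removing g leaves 1 component; it is not a cut vertex. No other vertex is a cut vertex either.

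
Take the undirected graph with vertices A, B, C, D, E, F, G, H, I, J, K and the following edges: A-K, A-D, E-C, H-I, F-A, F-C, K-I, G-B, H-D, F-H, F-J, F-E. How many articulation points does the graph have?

1

Removing F increases the component count from 2 to 4, so F is a cut vertex.
By contrast removing G leaves 2 components; it is not a cut vertex. No other vertex is a cut vertex either.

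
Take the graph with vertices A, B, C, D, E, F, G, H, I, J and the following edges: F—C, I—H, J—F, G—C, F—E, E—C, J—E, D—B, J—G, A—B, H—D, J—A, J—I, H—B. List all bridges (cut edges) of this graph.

none

The edges on the cycle J-G-C-E-J are not bridges since each lies on that cycle.
Every edge lies on some cycle, so there are no bridges.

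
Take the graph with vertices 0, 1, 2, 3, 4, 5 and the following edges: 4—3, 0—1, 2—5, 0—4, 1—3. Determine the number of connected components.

Starting from 2 we can reach 2, 5. That is one component of size 2.
Starting from 0 we can reach 0, 1, 3, 4. That is one component of size 4.
Total: 2 components.

2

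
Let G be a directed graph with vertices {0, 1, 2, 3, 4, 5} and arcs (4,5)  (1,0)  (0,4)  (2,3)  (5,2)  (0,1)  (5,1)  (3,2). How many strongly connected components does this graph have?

{0, 1, 4, 5} are all mutually reachable — one SCC of size 4.
{2, 3} are all mutually reachable — one SCC of size 2.
That gives 2 strongly connected components.

2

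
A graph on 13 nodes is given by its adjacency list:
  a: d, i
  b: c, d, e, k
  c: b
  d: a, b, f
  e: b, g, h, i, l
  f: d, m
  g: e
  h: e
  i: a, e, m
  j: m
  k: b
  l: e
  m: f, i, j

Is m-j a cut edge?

Removing m-j leaves no path between m and j: the component count goes from 1 to 2. So it is a bridge.

Yes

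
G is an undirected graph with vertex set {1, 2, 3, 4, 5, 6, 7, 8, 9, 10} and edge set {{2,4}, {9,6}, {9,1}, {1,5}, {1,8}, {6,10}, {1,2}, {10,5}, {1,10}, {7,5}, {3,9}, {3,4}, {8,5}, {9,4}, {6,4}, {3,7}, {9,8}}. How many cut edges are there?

The edges on the cycle 9-6-10-5-8-9 are not bridges since each lies on that cycle.
Every edge lies on some cycle, so there are no bridges.

0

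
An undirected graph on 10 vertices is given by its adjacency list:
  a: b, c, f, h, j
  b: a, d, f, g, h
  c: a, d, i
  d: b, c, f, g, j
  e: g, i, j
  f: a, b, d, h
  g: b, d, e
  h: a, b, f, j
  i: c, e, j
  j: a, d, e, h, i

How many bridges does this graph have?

0

The edges on the cycle e-j-h-a-b-d-g-e are not bridges since each lies on that cycle.
Every edge lies on some cycle, so there are no bridges.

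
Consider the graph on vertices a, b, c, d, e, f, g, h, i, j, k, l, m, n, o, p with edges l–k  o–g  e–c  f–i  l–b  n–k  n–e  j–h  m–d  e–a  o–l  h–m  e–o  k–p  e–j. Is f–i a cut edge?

Removing f–i leaves no path between f and i: the component count goes from 2 to 3. So it is a bridge.

Yes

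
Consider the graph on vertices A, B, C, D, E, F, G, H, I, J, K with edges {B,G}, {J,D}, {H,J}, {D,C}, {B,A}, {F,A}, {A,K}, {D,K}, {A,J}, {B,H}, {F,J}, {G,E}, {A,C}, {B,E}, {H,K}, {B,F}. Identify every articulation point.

B

Removing B increases the component count from 2 to 3, so B is a cut vertex.
By contrast removing C leaves 2 components; it is not a cut vertex. No other vertex is a cut vertex either.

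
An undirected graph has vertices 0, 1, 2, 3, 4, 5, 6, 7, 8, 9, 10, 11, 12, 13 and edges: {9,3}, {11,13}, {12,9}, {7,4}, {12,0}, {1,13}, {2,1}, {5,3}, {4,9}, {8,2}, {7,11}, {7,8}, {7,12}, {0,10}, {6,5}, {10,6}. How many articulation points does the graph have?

1

Removing 7 increases the component count from 1 to 2, so 7 is a cut vertex.
By contrast removing 1 leaves 1 component; it is not a cut vertex. No other vertex is a cut vertex either.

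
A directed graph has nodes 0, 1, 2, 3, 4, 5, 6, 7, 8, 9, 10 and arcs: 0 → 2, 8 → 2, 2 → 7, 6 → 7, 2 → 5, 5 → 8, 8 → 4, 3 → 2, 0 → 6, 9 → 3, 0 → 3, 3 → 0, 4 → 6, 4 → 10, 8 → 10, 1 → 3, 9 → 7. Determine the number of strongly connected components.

8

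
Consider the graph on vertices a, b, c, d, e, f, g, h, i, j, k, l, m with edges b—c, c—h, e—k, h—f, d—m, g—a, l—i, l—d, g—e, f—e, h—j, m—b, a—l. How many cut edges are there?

The edges on the cycle g-a-l-d-m-b-c-h-f-e-g are not bridges since each lies on that cycle.
But removing j—h disconnects j from h; removing e—k disconnects e from k; removing l—i disconnects l from i — these are bridges.
That makes 3 bridges.

3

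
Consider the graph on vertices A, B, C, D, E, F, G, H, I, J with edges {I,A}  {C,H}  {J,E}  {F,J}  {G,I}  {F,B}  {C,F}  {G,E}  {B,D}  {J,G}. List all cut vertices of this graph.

Removing B increases the component count from 1 to 2, so B is a cut vertex.
Removing C increases the component count from 1 to 2, so C is a cut vertex.
Removing F increases the component count from 1 to 3, so F is a cut vertex.
Likewise G, I, J are cut vertices.
By contrast removing D leaves 1 component; it is not a cut vertex. No other vertex is a cut vertex either.

B, C, F, G, I, J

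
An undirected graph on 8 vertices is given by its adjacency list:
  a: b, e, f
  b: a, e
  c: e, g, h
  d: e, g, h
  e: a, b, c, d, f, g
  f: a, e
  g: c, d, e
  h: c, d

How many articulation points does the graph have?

1

Removing e increases the component count from 1 to 2, so e is a cut vertex.
By contrast removing d leaves 1 component; it is not a cut vertex. No other vertex is a cut vertex either.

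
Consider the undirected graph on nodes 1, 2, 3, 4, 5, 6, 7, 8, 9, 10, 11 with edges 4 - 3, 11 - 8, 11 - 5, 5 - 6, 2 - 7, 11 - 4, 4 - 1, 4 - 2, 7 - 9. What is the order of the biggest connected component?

10

10 is isolated — a component by itself.
Starting from 1 we can reach 1, 2, 3, 4, 5, 6, 7, 8, 9, 11. That is one component of size 10.
The largest has 10 vertices.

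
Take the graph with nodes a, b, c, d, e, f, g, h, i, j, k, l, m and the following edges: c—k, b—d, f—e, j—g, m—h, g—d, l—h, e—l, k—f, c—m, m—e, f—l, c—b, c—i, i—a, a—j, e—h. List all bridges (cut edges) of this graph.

The edges on the cycle f-e-l-f are not bridges since each lies on that cycle.
Every edge lies on some cycle, so there are no bridges.

none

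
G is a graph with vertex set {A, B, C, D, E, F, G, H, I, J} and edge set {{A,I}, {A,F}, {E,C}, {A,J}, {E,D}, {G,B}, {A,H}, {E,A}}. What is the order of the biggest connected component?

Starting from B we can reach B, G. That is one component of size 2.
Starting from A we can reach A, C, D, E, F, H, I, J. That is one component of size 8.
The largest has 8 vertices.

8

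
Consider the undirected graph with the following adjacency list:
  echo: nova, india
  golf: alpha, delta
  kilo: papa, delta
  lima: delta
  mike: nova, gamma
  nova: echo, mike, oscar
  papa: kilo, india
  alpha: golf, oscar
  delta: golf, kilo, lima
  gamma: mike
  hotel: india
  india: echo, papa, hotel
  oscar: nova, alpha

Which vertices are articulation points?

mike, nova, delta, india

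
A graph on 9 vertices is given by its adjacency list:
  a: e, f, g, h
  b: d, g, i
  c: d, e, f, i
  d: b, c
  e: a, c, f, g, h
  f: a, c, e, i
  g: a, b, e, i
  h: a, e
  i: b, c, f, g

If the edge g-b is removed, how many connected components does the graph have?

1

g and b are still connected via g-i-b, so the component count stays at 1.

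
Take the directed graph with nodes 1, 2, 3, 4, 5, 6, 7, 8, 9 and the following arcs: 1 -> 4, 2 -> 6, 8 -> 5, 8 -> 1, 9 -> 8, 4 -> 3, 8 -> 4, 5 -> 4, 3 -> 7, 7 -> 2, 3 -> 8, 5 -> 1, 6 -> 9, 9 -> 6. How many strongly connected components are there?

1

{1, 2, 3, 4, 5, 6, 7, 8, 9} are all mutually reachable — one SCC of size 9.
That gives 1 strongly connected component.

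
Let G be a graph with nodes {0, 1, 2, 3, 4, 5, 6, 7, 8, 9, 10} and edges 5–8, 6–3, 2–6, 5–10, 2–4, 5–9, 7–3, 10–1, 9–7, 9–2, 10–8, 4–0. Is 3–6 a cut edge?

After removing 3–6, the path 3-7-9-2-6 still connects them, so the edge is not a bridge.

No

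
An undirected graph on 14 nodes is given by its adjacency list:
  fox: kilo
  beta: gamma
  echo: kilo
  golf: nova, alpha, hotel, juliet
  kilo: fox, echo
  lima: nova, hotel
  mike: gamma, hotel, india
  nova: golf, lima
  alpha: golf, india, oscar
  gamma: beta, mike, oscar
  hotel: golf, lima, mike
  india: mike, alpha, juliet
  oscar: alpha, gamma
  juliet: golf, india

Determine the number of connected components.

Starting from fox we can reach fox, echo, kilo. That is one component of size 3.
Starting from beta we can reach beta, golf, lima, mike, nova, alpha, gamma, hotel, india, oscar, juliet. That is one component of size 11.
Total: 2 components.

2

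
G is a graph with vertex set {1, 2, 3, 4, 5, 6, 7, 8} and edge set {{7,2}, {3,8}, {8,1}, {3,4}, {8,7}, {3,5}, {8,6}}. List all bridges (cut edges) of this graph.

1-8, 2-7, 3-4, 3-5, 3-8, 6-8, 7-8

removing 7—8 disconnects 7 from 8; removing 8—3 disconnects 8 from 3; removing 5—3 disconnects 5 from 3; removing 6—8 disconnects 6 from 8 — these are bridges.
In total 7 edges are bridges.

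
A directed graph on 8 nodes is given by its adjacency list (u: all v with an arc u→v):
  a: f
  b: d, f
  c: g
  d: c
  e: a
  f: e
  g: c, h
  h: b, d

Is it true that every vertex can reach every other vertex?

There is no directed path from e to g, so the graph is not strongly connected.

No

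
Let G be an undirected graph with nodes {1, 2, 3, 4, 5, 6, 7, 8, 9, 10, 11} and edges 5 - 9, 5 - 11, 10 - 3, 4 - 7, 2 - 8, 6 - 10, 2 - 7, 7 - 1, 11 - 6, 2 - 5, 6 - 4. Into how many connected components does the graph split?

1

Starting from 1 we can reach 1, 2, 3, 4, 5, 6, 7, 8, 9, 10, 11. That is one component of size 11.
Total: 1 component.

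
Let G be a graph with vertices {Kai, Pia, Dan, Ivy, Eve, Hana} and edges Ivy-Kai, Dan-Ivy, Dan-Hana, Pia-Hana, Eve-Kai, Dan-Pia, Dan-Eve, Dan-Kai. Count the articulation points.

Removing Dan increases the component count from 1 to 2, so Dan is a cut vertex.
By contrast removing Pia leaves 1 component; it is not a cut vertex. No other vertex is a cut vertex either.

1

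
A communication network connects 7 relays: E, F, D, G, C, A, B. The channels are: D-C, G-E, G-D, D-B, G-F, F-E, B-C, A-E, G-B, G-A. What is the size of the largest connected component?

7

Starting from A we can reach A, B, C, D, E, F, G. That is one component of size 7.
The largest has 7 vertices.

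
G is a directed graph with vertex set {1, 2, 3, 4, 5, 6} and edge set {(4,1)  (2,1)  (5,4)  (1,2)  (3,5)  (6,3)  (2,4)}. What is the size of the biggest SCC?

{1, 2, 4} are all mutually reachable — one SCC of size 3.
{3} is an SCC by itself.
{5} is an SCC by itself.
{6} is an SCC by itself.
The largest has 3 vertices.

3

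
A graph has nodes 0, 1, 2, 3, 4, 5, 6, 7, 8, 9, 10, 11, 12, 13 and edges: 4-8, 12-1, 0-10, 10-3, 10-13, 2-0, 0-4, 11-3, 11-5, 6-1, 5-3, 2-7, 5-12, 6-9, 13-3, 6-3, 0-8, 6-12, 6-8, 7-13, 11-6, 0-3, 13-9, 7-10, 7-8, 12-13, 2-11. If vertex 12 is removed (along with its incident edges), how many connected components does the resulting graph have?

With 12 gone, the remaining components are: {0, 1, 2, 3, 4, 5, 6, 7, 8, 9, 10, 11, 13}.
That is 1 component.

1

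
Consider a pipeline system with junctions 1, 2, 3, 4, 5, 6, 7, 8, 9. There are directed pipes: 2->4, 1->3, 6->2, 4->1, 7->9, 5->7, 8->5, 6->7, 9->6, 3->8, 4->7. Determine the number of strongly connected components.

1

{1, 2, 3, 4, 5, 6, 7, 8, 9} are all mutually reachable — one SCC of size 9.
That gives 1 strongly connected component.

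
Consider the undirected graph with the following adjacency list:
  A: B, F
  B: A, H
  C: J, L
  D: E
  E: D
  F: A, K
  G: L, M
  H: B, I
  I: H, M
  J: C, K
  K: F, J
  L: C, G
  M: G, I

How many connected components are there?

2

Starting from D we can reach D, E. That is one component of size 2.
Starting from A we can reach A, B, C, F, G, H, I, J, K, L, M. That is one component of size 11.
Total: 2 components.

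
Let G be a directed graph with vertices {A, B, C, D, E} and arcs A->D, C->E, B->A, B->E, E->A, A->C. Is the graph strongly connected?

No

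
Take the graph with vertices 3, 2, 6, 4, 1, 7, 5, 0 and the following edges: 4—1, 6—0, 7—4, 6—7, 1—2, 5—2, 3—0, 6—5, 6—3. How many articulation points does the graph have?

1

Removing 6 increases the component count from 1 to 2, so 6 is a cut vertex.
By contrast removing 1 leaves 1 component; it is not a cut vertex. No other vertex is a cut vertex either.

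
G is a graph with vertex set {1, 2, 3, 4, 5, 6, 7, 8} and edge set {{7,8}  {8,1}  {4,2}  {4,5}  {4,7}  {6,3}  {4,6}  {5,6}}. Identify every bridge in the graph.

1-8, 2-4, 3-6, 4-7, 7-8

The edges on the cycle 4-5-6-4 are not bridges since each lies on that cycle.
But removing 8—1 disconnects 8 from 1; removing 8—7 disconnects 8 from 7; removing 2—4 disconnects 2 from 4; removing 7—4 disconnects 7 from 4 — these are bridges.
In total 5 edges are bridges.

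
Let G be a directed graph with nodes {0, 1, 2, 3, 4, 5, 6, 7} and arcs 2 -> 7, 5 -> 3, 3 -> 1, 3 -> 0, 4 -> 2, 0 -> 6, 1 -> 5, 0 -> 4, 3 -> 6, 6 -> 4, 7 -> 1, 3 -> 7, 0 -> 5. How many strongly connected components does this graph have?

1

{0, 1, 2, 3, 4, 5, 6, 7} are all mutually reachable — one SCC of size 8.
That gives 1 strongly connected component.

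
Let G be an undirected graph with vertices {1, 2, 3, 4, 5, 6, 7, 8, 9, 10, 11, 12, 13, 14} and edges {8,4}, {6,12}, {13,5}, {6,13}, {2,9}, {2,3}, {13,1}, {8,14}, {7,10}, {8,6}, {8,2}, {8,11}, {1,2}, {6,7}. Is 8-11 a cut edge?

Yes

Removing 8-11 leaves no path between 8 and 11: the component count goes from 1 to 2. So it is a bridge.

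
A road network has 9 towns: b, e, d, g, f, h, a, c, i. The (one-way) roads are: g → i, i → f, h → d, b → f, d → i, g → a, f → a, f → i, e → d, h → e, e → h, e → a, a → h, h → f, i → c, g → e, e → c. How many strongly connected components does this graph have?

4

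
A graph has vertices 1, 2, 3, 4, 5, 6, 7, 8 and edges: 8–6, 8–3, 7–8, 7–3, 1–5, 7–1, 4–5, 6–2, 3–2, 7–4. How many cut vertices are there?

1

Removing 7 increases the component count from 1 to 2, so 7 is a cut vertex.
By contrast removing 5 leaves 1 component; it is not a cut vertex. No other vertex is a cut vertex either.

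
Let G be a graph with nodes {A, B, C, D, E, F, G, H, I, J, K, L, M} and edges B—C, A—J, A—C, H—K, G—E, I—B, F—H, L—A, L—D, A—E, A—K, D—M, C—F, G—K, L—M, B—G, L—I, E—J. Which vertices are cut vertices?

L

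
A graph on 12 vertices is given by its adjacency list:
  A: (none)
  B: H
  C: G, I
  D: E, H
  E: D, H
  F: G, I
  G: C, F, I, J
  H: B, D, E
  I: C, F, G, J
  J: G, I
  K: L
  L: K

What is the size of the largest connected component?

A is isolated — a component by itself.
Starting from K we can reach K, L. That is one component of size 2.
Starting from B we can reach B, D, E, H. That is one component of size 4.
Starting from C we can reach C, F, G, I, J. That is one component of size 5.
The largest has 5 vertices.

5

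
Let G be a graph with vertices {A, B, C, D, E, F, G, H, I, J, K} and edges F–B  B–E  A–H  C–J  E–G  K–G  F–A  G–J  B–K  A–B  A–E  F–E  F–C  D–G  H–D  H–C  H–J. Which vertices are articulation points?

Removing A, for instance, still leaves 2 components. No single vertex removal increases the component count — the graph has no articulation points.

none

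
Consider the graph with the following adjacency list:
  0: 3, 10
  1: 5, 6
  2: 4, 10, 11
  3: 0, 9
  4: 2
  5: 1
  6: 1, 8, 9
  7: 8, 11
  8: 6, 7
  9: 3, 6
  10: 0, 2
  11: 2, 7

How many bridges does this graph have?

3

The edges on the cycle 3-0-10-2-11-7-8-6-9-3 are not bridges since each lies on that cycle.
But removing 1-5 disconnects 1 from 5; removing 4-2 disconnects 4 from 2; removing 1-6 disconnects 1 from 6 — these are bridges.
That makes 3 bridges.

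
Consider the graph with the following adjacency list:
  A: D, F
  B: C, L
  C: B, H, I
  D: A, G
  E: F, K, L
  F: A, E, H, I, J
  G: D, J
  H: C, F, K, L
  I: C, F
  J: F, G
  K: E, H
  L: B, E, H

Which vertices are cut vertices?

F

Removing F increases the component count from 1 to 2, so F is a cut vertex.
By contrast removing K leaves 1 component; it is not a cut vertex. No other vertex is a cut vertex either.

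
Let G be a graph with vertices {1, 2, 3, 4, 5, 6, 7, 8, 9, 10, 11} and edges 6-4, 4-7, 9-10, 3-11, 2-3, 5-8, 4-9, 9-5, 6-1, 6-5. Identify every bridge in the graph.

The edges on the cycle 6-4-9-5-6 are not bridges since each lies on that cycle.
But removing 4-7 disconnects 4 from 7; removing 6-1 disconnects 6 from 1; removing 3-11 disconnects 3 from 11; removing 2-3 disconnects 2 from 3 — these are bridges.
In total 6 edges are bridges.

1-6, 10-9, 11-3, 2-3, 4-7, 5-8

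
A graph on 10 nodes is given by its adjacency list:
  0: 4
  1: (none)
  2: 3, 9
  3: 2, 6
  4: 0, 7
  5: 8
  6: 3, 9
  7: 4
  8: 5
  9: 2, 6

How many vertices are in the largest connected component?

1 is isolated — a component by itself.
Starting from 5 we can reach 5, 8. That is one component of size 2.
Starting from 0 we can reach 0, 4, 7. That is one component of size 3.
Starting from 2 we can reach 2, 3, 6, 9. That is one component of size 4.
The largest has 4 vertices.

4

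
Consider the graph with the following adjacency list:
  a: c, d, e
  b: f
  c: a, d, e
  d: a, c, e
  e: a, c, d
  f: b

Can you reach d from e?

From e we can reach a, c, d, e, which includes d.

Yes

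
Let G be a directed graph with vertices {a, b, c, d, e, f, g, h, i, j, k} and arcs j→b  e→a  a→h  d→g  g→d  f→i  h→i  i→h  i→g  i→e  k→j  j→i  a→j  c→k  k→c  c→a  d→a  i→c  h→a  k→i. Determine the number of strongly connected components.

{a, c, d, e, g, h, i, j, k} are all mutually reachable — one SCC of size 9.
{b} is an SCC by itself.
{f} is an SCC by itself.
That gives 3 strongly connected components.

3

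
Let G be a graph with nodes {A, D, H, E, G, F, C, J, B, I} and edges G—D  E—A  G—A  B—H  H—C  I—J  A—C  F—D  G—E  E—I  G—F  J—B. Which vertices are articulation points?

Removing G increases the component count from 1 to 2, so G is a cut vertex.
By contrast removing A leaves 1 component; it is not a cut vertex. No other vertex is a cut vertex either.

G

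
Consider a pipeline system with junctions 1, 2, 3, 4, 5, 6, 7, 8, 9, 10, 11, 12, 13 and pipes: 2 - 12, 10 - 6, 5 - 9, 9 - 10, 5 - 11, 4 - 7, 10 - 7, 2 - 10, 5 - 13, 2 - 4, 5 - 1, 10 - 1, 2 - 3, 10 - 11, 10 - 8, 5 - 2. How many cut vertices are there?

3

Removing 2 increases the component count from 1 to 3, so 2 is a cut vertex.
Removing 5 increases the component count from 1 to 2, so 5 is a cut vertex.
Removing 10 increases the component count from 1 to 3, so 10 is a cut vertex.
By contrast removing 4 leaves 1 component; it is not a cut vertex. No other vertex is a cut vertex either.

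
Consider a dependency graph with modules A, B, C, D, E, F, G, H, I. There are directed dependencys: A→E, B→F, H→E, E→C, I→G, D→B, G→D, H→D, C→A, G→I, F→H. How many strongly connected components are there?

{B, D, F, H} are all mutually reachable — one SCC of size 4.
{A, C, E} are all mutually reachable — one SCC of size 3.
{G, I} are all mutually reachable — one SCC of size 2.
That gives 3 strongly connected components.

3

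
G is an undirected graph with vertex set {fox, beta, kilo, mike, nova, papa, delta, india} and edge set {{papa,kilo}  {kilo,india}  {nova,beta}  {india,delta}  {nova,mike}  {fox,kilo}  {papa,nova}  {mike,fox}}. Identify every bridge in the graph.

beta-nova, delta-india, india-kilo

The edges on the cycle papa-nova-mike-fox-kilo-papa are not bridges since each lies on that cycle.
But removing nova-beta disconnects nova from beta; removing kilo-india disconnects kilo from india; removing india-delta disconnects india from delta — these are bridges.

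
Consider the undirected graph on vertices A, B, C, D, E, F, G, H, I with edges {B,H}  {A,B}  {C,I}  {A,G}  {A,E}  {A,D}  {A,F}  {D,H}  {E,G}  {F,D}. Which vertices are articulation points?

Removing A increases the component count from 2 to 3, so A is a cut vertex.
By contrast removing B leaves 2 components; it is not a cut vertex. No other vertex is a cut vertex either.

A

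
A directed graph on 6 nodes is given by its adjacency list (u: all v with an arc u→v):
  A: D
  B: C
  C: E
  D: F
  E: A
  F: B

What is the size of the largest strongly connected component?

6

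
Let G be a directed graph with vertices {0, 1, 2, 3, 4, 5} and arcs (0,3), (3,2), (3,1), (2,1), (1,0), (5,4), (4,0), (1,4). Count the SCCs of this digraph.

2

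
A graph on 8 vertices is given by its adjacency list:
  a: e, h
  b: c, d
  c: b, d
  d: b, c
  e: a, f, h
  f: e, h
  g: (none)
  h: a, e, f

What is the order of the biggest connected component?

4

g is isolated — a component by itself.
Starting from b we can reach b, c, d. That is one component of size 3.
Starting from a we can reach a, e, f, h. That is one component of size 4.
The largest has 4 vertices.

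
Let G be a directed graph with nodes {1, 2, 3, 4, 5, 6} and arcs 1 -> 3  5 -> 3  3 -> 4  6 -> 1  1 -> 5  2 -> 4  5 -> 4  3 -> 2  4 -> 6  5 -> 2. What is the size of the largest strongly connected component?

{1, 2, 3, 4, 5, 6} are all mutually reachable — one SCC of size 6.
The largest has 6 vertices.

6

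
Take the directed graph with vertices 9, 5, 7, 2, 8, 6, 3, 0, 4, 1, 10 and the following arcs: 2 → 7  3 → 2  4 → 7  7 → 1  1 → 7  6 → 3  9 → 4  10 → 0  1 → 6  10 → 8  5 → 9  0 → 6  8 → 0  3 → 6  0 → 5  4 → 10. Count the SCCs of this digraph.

2

{0, 4, 5, 8, 9, 10} are all mutually reachable — one SCC of size 6.
{1, 2, 3, 6, 7} are all mutually reachable — one SCC of size 5.
That gives 2 strongly connected components.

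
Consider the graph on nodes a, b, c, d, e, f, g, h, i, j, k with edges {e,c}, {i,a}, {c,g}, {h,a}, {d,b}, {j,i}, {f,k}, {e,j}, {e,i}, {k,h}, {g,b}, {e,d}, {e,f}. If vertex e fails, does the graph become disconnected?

Yes

Deleting e raises the number of components from 1 to 2, so e is a cut vertex.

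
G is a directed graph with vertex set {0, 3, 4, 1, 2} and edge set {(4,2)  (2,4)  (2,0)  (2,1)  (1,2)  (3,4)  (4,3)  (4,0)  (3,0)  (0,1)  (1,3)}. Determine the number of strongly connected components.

1

{0, 1, 2, 3, 4} are all mutually reachable — one SCC of size 5.
That gives 1 strongly connected component.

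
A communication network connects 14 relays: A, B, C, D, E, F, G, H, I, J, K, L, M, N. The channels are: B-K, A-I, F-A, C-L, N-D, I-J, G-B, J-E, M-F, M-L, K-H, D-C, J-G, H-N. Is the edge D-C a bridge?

After removing D-C, the path D-N-H-K-B-G-J-I-A-F-M-L-C still connects them, so the edge is not a bridge.

No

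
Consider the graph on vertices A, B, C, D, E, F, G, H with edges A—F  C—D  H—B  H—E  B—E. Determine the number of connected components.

G is isolated — a component by itself.
Starting from C we can reach C, D. That is one component of size 2.
Starting from A we can reach A, F. That is one component of size 2.
Starting from B we can reach B, E, H. That is one component of size 3.
Total: 4 components.

4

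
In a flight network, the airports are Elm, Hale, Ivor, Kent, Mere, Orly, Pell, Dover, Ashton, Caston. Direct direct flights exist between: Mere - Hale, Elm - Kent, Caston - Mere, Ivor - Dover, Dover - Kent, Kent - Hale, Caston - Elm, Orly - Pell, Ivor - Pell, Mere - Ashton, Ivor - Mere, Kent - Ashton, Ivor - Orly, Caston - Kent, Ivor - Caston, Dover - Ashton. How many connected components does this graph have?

1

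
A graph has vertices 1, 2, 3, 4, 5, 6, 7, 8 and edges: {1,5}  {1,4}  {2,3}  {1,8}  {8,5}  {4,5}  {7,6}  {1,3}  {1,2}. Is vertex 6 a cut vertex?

Deleting 6 leaves 2 components (was 2), so 6 is not a cut vertex.

No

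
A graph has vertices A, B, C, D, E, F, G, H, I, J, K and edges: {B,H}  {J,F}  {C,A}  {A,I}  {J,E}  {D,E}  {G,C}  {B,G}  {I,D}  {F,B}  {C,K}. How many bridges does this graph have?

The edges on the cycle J-F-B-G-C-A-I-D-E-J are not bridges since each lies on that cycle.
But removing K–C disconnects K from C; removing H–B disconnects H from B — these are bridges.
That makes 2 bridges.

2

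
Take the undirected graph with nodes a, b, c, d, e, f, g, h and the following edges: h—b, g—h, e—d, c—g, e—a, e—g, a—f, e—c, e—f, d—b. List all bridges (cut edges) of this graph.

The edges on the cycle e-a-f-e are not bridges since each lies on that cycle.
Every edge lies on some cycle, so there are no bridges.

none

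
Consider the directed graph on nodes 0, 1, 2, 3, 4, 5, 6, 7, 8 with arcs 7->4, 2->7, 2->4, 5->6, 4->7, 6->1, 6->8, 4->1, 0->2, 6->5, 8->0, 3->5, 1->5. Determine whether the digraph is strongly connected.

No

There is no directed path from 1 to 3, so the graph is not strongly connected.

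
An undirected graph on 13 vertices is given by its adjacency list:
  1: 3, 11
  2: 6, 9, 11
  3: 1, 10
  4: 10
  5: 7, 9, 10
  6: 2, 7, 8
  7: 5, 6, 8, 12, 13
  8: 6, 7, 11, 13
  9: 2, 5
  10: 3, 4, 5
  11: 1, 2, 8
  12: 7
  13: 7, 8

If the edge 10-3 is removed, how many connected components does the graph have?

1

10 and 3 are still connected via 10-5-7-8-11-1-3, so the component count stays at 1.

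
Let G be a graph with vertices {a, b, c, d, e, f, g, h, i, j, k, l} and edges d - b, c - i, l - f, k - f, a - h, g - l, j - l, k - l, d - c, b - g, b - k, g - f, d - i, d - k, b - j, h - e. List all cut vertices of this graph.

Removing d increases the component count from 2 to 3, so d is a cut vertex.
Removing h increases the component count from 2 to 3, so h is a cut vertex.
By contrast removing l leaves 2 components; it is not a cut vertex. No other vertex is a cut vertex either.

d, h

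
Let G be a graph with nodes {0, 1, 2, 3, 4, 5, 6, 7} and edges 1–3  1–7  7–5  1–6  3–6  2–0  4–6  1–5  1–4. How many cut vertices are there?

Removing 1 increases the component count from 2 to 3, so 1 is a cut vertex.
By contrast removing 7 leaves 2 components; it is not a cut vertex. No other vertex is a cut vertex either.

1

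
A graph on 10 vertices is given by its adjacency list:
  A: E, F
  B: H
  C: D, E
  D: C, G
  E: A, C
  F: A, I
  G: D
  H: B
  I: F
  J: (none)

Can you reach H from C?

The component containing C is {A, C, D, E, F, G, I}, and H is not in it.

No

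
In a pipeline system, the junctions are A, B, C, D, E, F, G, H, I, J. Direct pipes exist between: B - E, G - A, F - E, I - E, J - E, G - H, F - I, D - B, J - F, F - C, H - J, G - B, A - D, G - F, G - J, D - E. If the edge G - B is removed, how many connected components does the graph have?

G and B are still connected via G-A-D-B, so the component count stays at 1.

1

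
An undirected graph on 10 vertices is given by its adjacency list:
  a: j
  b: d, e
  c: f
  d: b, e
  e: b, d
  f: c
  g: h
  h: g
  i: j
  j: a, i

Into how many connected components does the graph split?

4

Starting from c we can reach c, f. That is one component of size 2.
Starting from g we can reach g, h. That is one component of size 2.
Starting from a we can reach a, i, j. That is one component of size 3.
Starting from b we can reach b, d, e. That is one component of size 3.
Total: 4 components.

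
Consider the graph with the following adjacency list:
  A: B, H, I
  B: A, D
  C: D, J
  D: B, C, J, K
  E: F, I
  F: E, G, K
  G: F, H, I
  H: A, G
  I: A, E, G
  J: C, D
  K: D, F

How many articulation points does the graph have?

1

Removing D increases the component count from 1 to 2, so D is a cut vertex.
By contrast removing G leaves 1 component; it is not a cut vertex. No other vertex is a cut vertex either.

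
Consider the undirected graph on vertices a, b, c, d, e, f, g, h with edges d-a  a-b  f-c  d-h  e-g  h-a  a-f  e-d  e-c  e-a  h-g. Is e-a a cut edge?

No

After removing e-a, the path e-d-a still connects them, so the edge is not a bridge.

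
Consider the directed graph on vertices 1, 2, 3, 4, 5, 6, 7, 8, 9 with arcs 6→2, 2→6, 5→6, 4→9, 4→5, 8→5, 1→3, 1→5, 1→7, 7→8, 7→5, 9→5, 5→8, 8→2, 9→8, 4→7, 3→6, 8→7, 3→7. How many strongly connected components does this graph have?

6

{5, 7, 8} are all mutually reachable — one SCC of size 3.
{2, 6} are all mutually reachable — one SCC of size 2.
{4} is an SCC by itself.
{3} is an SCC by itself.
{1} is an SCC by itself.
(and 1 more singleton SCC)
That gives 6 strongly connected components.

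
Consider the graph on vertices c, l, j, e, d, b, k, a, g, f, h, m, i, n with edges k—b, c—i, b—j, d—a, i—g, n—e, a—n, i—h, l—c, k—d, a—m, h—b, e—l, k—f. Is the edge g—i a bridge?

Removing g—i leaves no path between g and i: the component count goes from 1 to 2. So it is a bridge.

Yes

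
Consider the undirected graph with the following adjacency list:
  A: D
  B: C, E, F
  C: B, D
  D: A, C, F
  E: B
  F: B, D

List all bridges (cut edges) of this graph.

The edges on the cycle F-D-C-B-F are not bridges since each lies on that cycle.
But removing B-E disconnects B from E; removing D-A disconnects D from A — these are bridges.

A-D, B-E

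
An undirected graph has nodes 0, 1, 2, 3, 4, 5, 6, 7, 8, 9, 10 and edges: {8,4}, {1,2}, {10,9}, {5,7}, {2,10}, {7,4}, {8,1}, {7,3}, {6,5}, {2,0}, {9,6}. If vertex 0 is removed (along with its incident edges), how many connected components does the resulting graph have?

1

With 0 gone, the remaining components are: {1, 2, 3, 4, 5, 6, 7, 8, 9, 10}.
That is 1 component.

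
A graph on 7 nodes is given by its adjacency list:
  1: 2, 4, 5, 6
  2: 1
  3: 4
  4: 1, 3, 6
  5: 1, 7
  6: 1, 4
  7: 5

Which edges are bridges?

The edges on the cycle 6-1-4-6 are not bridges since each lies on that cycle.
But removing 5-7 disconnects 5 from 7; removing 1-2 disconnects 1 from 2; removing 1-5 disconnects 1 from 5; removing 4-3 disconnects 4 from 3 — these are bridges.

1-2, 1-5, 3-4, 5-7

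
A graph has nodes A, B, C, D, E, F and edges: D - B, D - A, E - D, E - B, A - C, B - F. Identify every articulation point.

A, B, D

Removing A increases the component count from 1 to 2, so A is a cut vertex.
Removing B increases the component count from 1 to 2, so B is a cut vertex.
Removing D increases the component count from 1 to 2, so D is a cut vertex.
By contrast removing C leaves 1 component; it is not a cut vertex. No other vertex is a cut vertex either.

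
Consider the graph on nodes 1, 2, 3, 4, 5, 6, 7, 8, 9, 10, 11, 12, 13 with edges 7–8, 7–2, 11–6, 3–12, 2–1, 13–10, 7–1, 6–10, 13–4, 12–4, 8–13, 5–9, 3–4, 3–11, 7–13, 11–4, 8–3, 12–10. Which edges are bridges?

The edges on the cycle 7-2-1-7 are not bridges since each lies on that cycle.
But removing 5–9 disconnects 5 from 9 — this is a bridge.

5-9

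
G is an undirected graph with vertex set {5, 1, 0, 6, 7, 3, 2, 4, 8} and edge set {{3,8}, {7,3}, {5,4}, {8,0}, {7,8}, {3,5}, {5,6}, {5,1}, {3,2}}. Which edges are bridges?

0-8, 1-5, 2-3, 3-5, 4-5, 5-6

The edges on the cycle 7-3-8-7 are not bridges since each lies on that cycle.
But removing 5 - 1 disconnects 5 from 1; removing 0 - 8 disconnects 0 from 8; removing 5 - 6 disconnects 5 from 6; removing 5 - 4 disconnects 5 from 4 — these are bridges.
In total 6 edges are bridges.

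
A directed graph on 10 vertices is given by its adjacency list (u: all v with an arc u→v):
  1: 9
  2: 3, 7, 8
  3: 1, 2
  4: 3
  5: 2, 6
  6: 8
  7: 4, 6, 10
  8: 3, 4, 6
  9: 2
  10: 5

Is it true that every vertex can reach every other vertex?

Yes

From 7 we can reach every vertex (1, 2, 3, 4, 5, 6, 7, 8, 9, 10), and every vertex can reach 7 (1, 2, 3, 4, 5, 6, 7, 8, 9, 10). So the whole graph is one strongly connected component.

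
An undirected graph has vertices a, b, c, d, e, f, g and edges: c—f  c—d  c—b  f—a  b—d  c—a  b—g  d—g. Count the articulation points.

1

Removing c increases the component count from 2 to 3, so c is a cut vertex.
By contrast removing f leaves 2 components; it is not a cut vertex. No other vertex is a cut vertex either.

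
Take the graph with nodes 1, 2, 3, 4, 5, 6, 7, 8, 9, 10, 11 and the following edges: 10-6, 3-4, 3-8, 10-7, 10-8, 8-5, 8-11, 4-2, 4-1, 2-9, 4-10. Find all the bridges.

1-4, 10-6, 10-7, 11-8, 2-4, 2-9, 5-8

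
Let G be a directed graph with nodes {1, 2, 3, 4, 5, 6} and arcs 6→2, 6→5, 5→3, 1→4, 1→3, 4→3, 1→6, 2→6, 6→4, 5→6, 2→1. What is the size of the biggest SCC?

{1, 2, 5, 6} are all mutually reachable — one SCC of size 4.
{4} is an SCC by itself.
{3} is an SCC by itself.
The largest has 4 vertices.

4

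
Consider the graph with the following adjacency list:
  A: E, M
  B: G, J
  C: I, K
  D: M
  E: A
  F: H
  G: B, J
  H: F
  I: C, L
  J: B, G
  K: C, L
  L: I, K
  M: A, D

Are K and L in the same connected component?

From K we can reach C, I, K, L, which includes L.

Yes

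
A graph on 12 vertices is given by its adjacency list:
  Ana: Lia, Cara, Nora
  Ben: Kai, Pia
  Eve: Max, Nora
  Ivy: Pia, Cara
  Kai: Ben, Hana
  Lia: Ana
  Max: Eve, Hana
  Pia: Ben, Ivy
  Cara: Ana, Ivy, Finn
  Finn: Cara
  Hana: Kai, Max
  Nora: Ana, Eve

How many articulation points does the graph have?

2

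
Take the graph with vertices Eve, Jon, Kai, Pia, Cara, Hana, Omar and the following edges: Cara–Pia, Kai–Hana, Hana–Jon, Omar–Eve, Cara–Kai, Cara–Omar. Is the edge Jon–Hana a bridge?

Removing Jon–Hana leaves no path between Jon and Hana: the component count goes from 1 to 2. So it is a bridge.

Yes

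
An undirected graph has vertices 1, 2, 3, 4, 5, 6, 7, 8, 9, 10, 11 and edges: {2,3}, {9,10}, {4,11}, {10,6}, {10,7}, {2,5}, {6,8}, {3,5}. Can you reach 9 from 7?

From 7 we can reach 6, 7, 8, 9, 10, which includes 9.

Yes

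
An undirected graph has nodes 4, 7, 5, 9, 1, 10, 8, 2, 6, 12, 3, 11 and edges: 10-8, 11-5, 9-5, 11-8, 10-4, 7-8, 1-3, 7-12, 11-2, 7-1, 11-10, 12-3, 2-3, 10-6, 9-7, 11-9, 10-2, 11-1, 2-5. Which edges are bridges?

The edges on the cycle 11-10-2-3-12-7-9-11 are not bridges since each lies on that cycle.
But removing 4-10 disconnects 4 from 10; removing 10-6 disconnects 10 from 6 — these are bridges.

10-4, 10-6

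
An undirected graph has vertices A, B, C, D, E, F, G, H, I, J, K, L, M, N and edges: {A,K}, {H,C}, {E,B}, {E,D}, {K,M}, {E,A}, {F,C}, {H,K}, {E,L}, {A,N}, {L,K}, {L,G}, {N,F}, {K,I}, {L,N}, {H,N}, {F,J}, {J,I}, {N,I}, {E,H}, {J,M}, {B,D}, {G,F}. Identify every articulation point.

Removing E increases the component count from 1 to 2, so E is a cut vertex.
By contrast removing K leaves 1 component; it is not a cut vertex. No other vertex is a cut vertex either.

E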